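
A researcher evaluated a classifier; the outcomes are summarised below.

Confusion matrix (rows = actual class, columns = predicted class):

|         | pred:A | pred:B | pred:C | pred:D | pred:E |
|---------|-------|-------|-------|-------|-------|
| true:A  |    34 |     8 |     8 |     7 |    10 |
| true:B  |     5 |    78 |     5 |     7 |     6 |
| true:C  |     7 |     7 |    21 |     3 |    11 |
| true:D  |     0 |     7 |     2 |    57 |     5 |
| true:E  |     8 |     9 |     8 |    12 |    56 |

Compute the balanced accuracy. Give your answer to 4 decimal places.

0.6227

Balanced accuracy = mean of per-class recall.
  A: recall = 34/67 = 0.50746
  B: recall = 78/101 = 0.77228
  C: recall = 21/49 = 0.42857
  D: recall = 57/71 = 0.80282
  E: recall = 56/93 = 0.60215
Mean = (0.50746 + 0.77228 + 0.42857 + 0.80282 + 0.60215) / 5 = 0.6227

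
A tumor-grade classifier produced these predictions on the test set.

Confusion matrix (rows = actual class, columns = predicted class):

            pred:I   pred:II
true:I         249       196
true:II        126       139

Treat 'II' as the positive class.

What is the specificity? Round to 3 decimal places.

0.560

Specificity = TN/(TN+FP) = 249/(249+196) = 0.560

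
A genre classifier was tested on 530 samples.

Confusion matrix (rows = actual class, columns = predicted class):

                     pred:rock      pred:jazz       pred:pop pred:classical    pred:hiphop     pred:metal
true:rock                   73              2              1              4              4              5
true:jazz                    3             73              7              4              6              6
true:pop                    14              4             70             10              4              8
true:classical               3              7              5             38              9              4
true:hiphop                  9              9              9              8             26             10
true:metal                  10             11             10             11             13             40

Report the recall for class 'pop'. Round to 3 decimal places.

Take TP from the diagonal, FP from the rest of the 'pop' prediction marginal, FN from the rest of the 'pop' actual marginal.
recall = TP/(TP+FN).
pop: TP=70, FN=14+4+10+4+8=40 → 70/110 = 0.6364

0.636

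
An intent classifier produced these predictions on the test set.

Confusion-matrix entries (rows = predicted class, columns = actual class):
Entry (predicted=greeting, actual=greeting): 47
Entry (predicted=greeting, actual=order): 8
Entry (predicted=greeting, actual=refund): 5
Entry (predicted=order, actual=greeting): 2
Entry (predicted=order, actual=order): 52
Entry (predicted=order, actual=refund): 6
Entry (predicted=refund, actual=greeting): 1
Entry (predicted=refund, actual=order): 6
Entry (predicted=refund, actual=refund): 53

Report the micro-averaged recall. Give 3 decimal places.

0.844

Micro-averaging pools counts across classes: ΣTP=152, ΣFP=28, ΣFN=28.
Micro-recall = TP/(TP+FN) on pooled counts = 0.844 (equals overall accuracy in single-label multiclass).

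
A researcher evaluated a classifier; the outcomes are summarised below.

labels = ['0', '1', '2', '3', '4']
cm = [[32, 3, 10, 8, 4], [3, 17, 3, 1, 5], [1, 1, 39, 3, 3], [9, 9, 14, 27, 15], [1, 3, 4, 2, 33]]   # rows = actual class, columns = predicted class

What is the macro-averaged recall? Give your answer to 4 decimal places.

Per-class recall (TP/(TP+FN)):
  0: TP=32, FN=3+10+8+4=25 → 32/57 = 0.56140
  1: TP=17, FN=3+3+1+5=12 → 17/29 = 0.58621
  2: TP=39, FN=1+1+3+3=8 → 39/47 = 0.82979
  3: TP=27, FN=9+9+14+15=47 → 27/74 = 0.36486
  4: TP=33, FN=1+3+4+2=10 → 33/43 = 0.76744
Macro-recall = mean = (0.56140 + 0.58621 + 0.82979 + 0.36486 + 0.76744) / 5 = 0.6219

0.6219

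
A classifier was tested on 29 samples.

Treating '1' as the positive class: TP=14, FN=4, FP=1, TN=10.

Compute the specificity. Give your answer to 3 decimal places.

0.909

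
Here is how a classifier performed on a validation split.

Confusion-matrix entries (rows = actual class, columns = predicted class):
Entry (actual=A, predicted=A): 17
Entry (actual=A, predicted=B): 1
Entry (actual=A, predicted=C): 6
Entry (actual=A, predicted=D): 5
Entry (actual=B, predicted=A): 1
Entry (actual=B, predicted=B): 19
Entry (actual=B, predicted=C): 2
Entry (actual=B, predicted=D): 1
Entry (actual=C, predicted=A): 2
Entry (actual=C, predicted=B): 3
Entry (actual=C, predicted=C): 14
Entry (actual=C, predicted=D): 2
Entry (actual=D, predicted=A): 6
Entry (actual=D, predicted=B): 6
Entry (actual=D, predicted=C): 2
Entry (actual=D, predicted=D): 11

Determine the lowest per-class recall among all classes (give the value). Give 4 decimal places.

Per-class recall (TP/(TP+FN)):
  A: TP=17, FN=1+6+5=12 → 17/29 = 0.58621
  B: TP=19, FN=1+2+1=4 → 19/23 = 0.82609
  C: TP=14, FN=2+3+2=7 → 14/21 = 0.66667
  D: TP=11, FN=6+6+2=14 → 11/25 = 0.44000
Lowest is class 'D' with recall = 0.4400.

0.4400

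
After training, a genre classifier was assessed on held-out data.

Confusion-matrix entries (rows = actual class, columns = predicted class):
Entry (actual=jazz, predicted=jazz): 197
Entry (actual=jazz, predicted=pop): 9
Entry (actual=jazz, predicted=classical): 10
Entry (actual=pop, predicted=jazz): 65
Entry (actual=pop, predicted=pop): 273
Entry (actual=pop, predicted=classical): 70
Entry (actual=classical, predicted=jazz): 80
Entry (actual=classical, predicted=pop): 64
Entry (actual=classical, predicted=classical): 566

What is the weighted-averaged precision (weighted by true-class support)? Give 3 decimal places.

0.801

Per-class precision (TP/(TP+FP)):
  jazz: TP=197, FP=65+80=145 → 197/342 = 0.5760
  pop: TP=273, FP=9+64=73 → 273/346 = 0.7890
  classical: TP=566, FP=10+70=80 → 566/646 = 0.8762
Weighted-precision = Σ (supportᵢ/N)·precisionᵢ with N=1334: (216/1334)·0.5760 + (408/1334)·0.7890 + (710/1334)·0.8762 = 0.801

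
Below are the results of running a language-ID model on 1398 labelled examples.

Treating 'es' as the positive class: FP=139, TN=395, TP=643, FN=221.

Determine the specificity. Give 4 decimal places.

Specificity = TN/(TN+FP) = 395/(395+139) = 0.7397

0.7397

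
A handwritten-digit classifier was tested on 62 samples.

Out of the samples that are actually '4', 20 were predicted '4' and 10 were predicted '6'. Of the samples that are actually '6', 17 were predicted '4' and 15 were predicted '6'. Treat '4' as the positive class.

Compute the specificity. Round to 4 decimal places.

Specificity = TN/(TN+FP) = 15/(15+17) = 0.4688

0.4688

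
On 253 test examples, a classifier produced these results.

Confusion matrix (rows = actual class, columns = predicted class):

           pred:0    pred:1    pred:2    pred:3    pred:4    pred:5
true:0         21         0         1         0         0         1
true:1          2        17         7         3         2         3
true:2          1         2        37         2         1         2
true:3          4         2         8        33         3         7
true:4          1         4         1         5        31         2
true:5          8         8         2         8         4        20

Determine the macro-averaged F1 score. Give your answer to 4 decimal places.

0.6252

Per-class F1 score (2·TP/(2·TP+FP+FN)):
  0: TP=21, FP=2+1+4+1+8=16, FN=0+1+0+0+1=2 → 42/60 = 0.70000
  1: TP=17, FP=0+2+2+4+8=16, FN=2+7+3+2+3=17 → 34/67 = 0.50746
  2: TP=37, FP=1+7+8+1+2=19, FN=1+2+2+1+2=8 → 74/101 = 0.73267
  3: TP=33, FP=0+3+2+5+8=18, FN=4+2+8+3+7=24 → 66/108 = 0.61111
  4: TP=31, FP=0+2+1+3+4=10, FN=1+4+1+5+2=13 → 62/85 = 0.72941
  5: TP=20, FP=1+3+2+7+2=15, FN=8+8+2+8+4=30 → 40/85 = 0.47059
Macro-F1 score = mean = (0.70000 + 0.50746 + 0.73267 + 0.61111 + 0.72941 + 0.47059) / 6 = 0.6252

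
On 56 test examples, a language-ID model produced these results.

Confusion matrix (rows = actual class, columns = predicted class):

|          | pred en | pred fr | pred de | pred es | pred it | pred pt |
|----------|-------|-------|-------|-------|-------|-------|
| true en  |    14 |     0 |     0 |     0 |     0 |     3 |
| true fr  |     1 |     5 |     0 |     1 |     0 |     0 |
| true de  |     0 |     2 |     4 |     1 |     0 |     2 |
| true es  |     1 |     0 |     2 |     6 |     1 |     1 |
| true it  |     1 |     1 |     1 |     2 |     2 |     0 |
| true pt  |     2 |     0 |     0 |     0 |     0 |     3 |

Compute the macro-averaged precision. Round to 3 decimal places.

0.589

Per-class precision (TP/(TP+FP)):
  en: TP=14, FP=1+0+1+1+2=5 → 14/19 = 0.7368
  fr: TP=5, FP=0+2+0+1+0=3 → 5/8 = 0.6250
  de: TP=4, FP=0+0+2+1+0=3 → 4/7 = 0.5714
  es: TP=6, FP=0+1+1+2+0=4 → 6/10 = 0.6000
  it: TP=2, FP=0+0+0+1+0=1 → 2/3 = 0.6667
  pt: TP=3, FP=3+0+2+1+0=6 → 3/9 = 0.3333
Macro-precision = mean = (0.7368 + 0.6250 + 0.5714 + 0.6000 + 0.6667 + 0.3333) / 6 = 0.589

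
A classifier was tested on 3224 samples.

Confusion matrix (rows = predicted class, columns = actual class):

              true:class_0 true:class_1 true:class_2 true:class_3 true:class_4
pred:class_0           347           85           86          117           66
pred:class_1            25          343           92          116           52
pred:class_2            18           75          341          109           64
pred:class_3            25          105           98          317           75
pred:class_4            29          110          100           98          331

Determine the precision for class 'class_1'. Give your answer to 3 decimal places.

0.546

Take TP from the diagonal, FP from the rest of the 'class_1' prediction marginal, FN from the rest of the 'class_1' actual marginal.
precision = TP/(TP+FP).
class_1: TP=343, FP=25+92+116+52=285 → 343/628 = 0.5462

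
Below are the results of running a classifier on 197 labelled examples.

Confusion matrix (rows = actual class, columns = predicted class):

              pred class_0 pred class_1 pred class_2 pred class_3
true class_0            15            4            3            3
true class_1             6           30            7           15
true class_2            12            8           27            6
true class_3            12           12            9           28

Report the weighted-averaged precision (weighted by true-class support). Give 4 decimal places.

0.5305

Per-class precision (TP/(TP+FP)):
  class_0: TP=15, FP=6+12+12=30 → 15/45 = 0.33333
  class_1: TP=30, FP=4+8+12=24 → 30/54 = 0.55556
  class_2: TP=27, FP=3+7+9=19 → 27/46 = 0.58696
  class_3: TP=28, FP=3+15+6=24 → 28/52 = 0.53846
Weighted-precision = Σ (supportᵢ/N)·precisionᵢ with N=197: (25/197)·0.33333 + (58/197)·0.55556 + (53/197)·0.58696 + (61/197)·0.53846 = 0.5305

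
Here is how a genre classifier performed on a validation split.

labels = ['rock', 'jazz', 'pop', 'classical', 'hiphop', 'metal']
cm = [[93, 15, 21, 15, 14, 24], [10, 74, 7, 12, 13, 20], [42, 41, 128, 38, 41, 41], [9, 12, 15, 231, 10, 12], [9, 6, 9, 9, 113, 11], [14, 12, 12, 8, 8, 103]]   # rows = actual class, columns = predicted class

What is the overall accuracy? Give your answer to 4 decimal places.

0.5927

Accuracy = trace / total = (93+74+128+231+113+103=742) / 1252 = 742/1252 = 0.5927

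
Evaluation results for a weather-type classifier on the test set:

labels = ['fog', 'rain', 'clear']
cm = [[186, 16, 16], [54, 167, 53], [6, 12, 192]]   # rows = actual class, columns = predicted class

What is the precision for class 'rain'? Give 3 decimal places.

0.856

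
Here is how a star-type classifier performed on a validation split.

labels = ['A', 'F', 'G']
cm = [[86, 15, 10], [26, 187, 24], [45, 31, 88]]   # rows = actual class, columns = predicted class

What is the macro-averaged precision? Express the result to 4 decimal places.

Per-class precision (TP/(TP+FP)):
  A: TP=86, FP=26+45=71 → 86/157 = 0.54777
  F: TP=187, FP=15+31=46 → 187/233 = 0.80258
  G: TP=88, FP=10+24=34 → 88/122 = 0.72131
Macro-precision = mean = (0.54777 + 0.80258 + 0.72131) / 3 = 0.6906

0.6906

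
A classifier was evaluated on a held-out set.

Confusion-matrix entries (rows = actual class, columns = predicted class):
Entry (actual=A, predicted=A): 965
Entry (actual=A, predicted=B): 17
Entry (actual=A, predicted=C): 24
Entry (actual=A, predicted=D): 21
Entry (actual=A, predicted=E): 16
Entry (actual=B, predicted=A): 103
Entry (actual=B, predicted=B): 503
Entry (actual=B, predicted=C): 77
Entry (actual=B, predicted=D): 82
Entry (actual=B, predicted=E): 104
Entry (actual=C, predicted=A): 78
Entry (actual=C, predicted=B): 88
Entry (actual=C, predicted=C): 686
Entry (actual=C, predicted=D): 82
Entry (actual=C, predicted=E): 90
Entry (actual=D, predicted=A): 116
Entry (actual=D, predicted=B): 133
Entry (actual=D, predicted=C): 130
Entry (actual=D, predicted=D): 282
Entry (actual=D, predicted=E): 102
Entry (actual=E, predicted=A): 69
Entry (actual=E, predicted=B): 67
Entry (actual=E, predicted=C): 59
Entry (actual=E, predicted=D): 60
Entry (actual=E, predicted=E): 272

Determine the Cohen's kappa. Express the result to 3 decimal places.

0.544

Observed agreement pₒ = trace/N = 2708/4226 = 0.6408
Expected agreement pₑ = Σ (rowᵢ·colᵢ)/N² = (1043·1331 + 869·808 + 1024·976 + 763·527 + 527·584)/4226² = 0.2128
κ = (pₒ − pₑ)/(1 − pₑ) = (0.6408 − 0.2128)/(1 − 0.2128) = 0.544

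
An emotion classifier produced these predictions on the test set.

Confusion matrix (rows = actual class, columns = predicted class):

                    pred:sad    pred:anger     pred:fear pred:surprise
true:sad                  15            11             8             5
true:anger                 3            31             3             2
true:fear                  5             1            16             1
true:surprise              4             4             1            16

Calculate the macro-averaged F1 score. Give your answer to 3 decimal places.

0.614

Per-class F1 score (2·TP/(2·TP+FP+FN)):
  sad: TP=15, FP=3+5+4=12, FN=11+8+5=24 → 30/66 = 0.4545
  anger: TP=31, FP=11+1+4=16, FN=3+3+2=8 → 62/86 = 0.7209
  fear: TP=16, FP=8+3+1=12, FN=5+1+1=7 → 32/51 = 0.6275
  surprise: TP=16, FP=5+2+1=8, FN=4+4+1=9 → 32/49 = 0.6531
Macro-F1 score = mean = (0.4545 + 0.7209 + 0.6275 + 0.6531) / 4 = 0.614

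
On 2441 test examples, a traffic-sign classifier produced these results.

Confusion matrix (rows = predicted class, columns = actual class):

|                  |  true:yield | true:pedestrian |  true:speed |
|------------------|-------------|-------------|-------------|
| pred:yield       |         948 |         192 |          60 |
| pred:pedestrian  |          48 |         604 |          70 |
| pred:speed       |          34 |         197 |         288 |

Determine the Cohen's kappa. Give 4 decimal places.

0.6128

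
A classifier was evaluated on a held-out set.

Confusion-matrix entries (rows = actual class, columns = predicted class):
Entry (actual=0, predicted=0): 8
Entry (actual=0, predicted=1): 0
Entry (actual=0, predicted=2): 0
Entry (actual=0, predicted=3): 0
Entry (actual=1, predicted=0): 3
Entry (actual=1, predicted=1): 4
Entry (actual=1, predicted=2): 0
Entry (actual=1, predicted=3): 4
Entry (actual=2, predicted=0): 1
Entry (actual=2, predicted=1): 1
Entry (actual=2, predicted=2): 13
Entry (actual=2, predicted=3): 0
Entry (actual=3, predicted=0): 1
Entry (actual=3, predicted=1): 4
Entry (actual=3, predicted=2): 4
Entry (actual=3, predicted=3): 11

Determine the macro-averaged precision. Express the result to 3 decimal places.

0.639

Per-class precision (TP/(TP+FP)):
  0: TP=8, FP=3+1+1=5 → 8/13 = 0.6154
  1: TP=4, FP=0+1+4=5 → 4/9 = 0.4444
  2: TP=13, FP=0+0+4=4 → 13/17 = 0.7647
  3: TP=11, FP=0+4+0=4 → 11/15 = 0.7333
Macro-precision = mean = (0.6154 + 0.4444 + 0.7647 + 0.7333) / 4 = 0.639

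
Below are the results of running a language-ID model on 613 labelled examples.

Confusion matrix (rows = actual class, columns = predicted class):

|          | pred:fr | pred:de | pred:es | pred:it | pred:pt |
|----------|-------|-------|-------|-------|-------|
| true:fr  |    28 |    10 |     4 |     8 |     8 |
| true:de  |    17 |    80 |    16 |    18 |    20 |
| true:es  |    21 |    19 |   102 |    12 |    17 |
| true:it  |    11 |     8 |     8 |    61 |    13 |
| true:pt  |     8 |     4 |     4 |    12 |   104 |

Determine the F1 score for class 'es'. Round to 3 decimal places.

F1 score = 2·TP/(2·TP+FP+FN).
es: TP=102, FP=4+16+8+4=32, FN=21+19+12+17=69 → 204/305 = 0.6689

0.669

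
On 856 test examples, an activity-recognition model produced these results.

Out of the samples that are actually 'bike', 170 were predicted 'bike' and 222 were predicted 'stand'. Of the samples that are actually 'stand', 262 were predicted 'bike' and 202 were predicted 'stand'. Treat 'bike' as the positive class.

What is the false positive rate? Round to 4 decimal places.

0.5647

FPR = FP/(FP+TN) = 262/(262+202) = 0.5647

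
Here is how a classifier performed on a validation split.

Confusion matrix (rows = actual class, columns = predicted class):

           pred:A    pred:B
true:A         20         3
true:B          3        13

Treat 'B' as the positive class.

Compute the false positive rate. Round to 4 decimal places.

FPR = FP/(FP+TN) = 3/(3+20) = 0.1304

0.1304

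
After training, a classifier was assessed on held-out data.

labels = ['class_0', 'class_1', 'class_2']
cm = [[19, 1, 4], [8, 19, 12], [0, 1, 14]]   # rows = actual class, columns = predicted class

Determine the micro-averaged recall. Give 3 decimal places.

0.667

Micro-averaging pools counts across classes: ΣTP=52, ΣFP=26, ΣFN=26.
Micro-recall = TP/(TP+FN) on pooled counts = 0.667 (equals overall accuracy in single-label multiclass).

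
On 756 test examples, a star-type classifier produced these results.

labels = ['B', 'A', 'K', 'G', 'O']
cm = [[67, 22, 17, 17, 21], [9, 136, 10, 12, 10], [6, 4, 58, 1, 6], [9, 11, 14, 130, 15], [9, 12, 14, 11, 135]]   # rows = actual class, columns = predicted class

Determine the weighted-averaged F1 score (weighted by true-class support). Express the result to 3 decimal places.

0.693

Per-class F1 score (2·TP/(2·TP+FP+FN)):
  B: TP=67, FP=9+6+9+9=33, FN=22+17+17+21=77 → 134/244 = 0.5492
  A: TP=136, FP=22+4+11+12=49, FN=9+10+12+10=41 → 272/362 = 0.7514
  K: TP=58, FP=17+10+14+14=55, FN=6+4+1+6=17 → 116/188 = 0.6170
  G: TP=130, FP=17+12+1+11=41, FN=9+11+14+15=49 → 260/350 = 0.7429
  O: TP=135, FP=21+10+6+15=52, FN=9+12+14+11=46 → 270/368 = 0.7337
Weighted-F1 score = Σ (supportᵢ/N)·F1 scoreᵢ with N=756: (144/756)·0.5492 + (177/756)·0.7514 + (75/756)·0.6170 + (179/756)·0.7429 + (181/756)·0.7337 = 0.693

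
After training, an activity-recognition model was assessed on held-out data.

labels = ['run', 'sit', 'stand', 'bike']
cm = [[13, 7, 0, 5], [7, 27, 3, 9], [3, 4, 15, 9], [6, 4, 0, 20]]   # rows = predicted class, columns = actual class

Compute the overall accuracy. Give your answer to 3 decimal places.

0.568

Accuracy = trace / total = (13+27+15+20=75) / 132 = 75/132 = 0.568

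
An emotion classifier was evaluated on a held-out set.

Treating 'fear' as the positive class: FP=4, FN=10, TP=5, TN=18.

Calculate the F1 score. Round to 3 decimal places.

0.417

Precision = TP/(TP+FP) = 5/9 = 0.5556
Recall = TP/(TP+FN) = 5/15 = 0.3333
F1 = 2·TP/(2·TP+FP+FN) = 10/24 = 0.417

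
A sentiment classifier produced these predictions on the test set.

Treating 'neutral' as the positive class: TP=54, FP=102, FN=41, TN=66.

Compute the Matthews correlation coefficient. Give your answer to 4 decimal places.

-0.0379

MCC = (TP·TN − FP·FN) / √((TP+FP)(TP+FN)(TN+FP)(TN+FN))
Numerator = 54·66 − 102·41 = -618
Denominator = √(156·95·168·107) = √266404320 = 16321.8969
MCC = -618 / 16321.8969 = -0.0379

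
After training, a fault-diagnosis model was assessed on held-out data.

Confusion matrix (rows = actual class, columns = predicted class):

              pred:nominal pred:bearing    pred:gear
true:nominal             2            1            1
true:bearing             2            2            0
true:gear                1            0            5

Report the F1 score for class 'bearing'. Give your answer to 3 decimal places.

0.571

F1 score = 2·TP/(2·TP+FP+FN).
bearing: TP=2, FP=1+0=1, FN=2+0=2 → 4/7 = 0.5714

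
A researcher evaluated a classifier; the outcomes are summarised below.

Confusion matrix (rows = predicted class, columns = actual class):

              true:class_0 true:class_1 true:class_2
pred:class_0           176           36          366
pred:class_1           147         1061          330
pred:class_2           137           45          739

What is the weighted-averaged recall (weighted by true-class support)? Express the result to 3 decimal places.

Per-class recall (TP/(TP+FN)):
  class_0: TP=176, FN=147+137=284 → 176/460 = 0.3826
  class_1: TP=1061, FN=36+45=81 → 1061/1142 = 0.9291
  class_2: TP=739, FN=366+330=696 → 739/1435 = 0.5150
Weighted-recall = Σ (supportᵢ/N)·recallᵢ with N=3037: (460/3037)·0.3826 + (1142/3037)·0.9291 + (1435/3037)·0.5150 = 0.651

0.651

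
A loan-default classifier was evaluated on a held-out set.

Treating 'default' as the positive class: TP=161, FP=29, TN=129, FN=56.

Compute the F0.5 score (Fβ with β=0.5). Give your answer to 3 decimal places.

Fβ = (1+β²)·TP / ((1+β²)·TP + β²·FN + FP), with β²=1/4
= 1.25·161 / (1.25·161 + 0.25·56 + 29) = 0.824

0.824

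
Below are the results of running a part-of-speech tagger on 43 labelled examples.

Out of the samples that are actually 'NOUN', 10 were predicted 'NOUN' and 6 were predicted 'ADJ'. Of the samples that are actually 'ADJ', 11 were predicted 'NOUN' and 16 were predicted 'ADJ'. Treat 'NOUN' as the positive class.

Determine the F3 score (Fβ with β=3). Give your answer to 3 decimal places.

0.606

Fβ = (1+β²)·TP / ((1+β²)·TP + β²·FN + FP), with β²=9
= 10·10 / (10·10 + 9·6 + 11) = 0.606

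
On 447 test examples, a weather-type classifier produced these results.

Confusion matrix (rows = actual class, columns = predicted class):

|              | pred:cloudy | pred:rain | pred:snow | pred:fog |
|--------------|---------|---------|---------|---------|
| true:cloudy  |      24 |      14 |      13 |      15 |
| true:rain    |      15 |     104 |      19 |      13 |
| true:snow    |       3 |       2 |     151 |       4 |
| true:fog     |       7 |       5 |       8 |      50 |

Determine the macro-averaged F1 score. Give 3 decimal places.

Per-class F1 score (2·TP/(2·TP+FP+FN)):
  cloudy: TP=24, FP=15+3+7=25, FN=14+13+15=42 → 48/115 = 0.4174
  rain: TP=104, FP=14+2+5=21, FN=15+19+13=47 → 208/276 = 0.7536
  snow: TP=151, FP=13+19+8=40, FN=3+2+4=9 → 302/351 = 0.8604
  fog: TP=50, FP=15+13+4=32, FN=7+5+8=20 → 100/152 = 0.6579
Macro-F1 score = mean = (0.4174 + 0.7536 + 0.8604 + 0.6579) / 4 = 0.672

0.672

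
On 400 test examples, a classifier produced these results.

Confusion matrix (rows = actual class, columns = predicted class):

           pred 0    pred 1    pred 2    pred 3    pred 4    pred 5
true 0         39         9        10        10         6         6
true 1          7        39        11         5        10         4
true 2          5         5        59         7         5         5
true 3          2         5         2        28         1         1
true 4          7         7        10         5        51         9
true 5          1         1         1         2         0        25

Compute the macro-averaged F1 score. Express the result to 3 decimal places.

0.600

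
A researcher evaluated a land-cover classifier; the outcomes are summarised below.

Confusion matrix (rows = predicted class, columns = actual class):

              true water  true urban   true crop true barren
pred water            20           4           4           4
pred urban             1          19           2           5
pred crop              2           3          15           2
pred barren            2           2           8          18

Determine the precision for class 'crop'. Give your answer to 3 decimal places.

One-vs-rest for 'crop': TP = diagonal; FP = other classes predicted 'crop'; FN = 'crop' predicted as other.
precision = TP/(TP+FP).
crop: TP=15, FP=2+3+2=7 → 15/22 = 0.6818

0.682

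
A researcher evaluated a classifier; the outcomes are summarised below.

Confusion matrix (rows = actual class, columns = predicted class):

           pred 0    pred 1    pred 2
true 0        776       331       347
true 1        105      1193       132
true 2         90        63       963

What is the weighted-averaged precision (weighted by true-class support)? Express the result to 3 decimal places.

Per-class precision (TP/(TP+FP)):
  0: TP=776, FP=105+90=195 → 776/971 = 0.7992
  1: TP=1193, FP=331+63=394 → 1193/1587 = 0.7517
  2: TP=963, FP=347+132=479 → 963/1442 = 0.6678
Weighted-precision = Σ (supportᵢ/N)·precisionᵢ with N=4000: (1454/4000)·0.7992 + (1430/4000)·0.7517 + (1116/4000)·0.6678 = 0.746

0.746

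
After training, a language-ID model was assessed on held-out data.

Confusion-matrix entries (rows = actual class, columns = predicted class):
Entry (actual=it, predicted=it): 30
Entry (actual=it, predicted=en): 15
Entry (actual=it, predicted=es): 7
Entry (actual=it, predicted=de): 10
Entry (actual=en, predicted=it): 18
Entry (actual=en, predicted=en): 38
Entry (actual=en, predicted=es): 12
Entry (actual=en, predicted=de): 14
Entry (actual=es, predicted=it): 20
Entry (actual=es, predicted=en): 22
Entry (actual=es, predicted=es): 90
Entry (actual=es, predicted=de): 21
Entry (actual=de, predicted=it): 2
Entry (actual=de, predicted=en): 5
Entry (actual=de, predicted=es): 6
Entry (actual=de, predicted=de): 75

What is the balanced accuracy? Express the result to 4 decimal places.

Balanced accuracy = mean of per-class recall.
  it: recall = 30/62 = 0.48387
  en: recall = 38/82 = 0.46341
  es: recall = 90/153 = 0.58824
  de: recall = 75/88 = 0.85227
Mean = (0.48387 + 0.46341 + 0.58824 + 0.85227) / 4 = 0.5969

0.5969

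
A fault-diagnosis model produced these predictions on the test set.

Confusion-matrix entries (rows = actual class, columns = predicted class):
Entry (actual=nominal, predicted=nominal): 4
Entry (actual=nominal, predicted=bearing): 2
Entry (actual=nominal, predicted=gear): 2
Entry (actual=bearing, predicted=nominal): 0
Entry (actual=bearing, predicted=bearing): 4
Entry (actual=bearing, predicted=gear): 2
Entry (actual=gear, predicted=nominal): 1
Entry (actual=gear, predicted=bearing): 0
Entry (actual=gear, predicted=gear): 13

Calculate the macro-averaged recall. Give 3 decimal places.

Per-class recall (TP/(TP+FN)):
  nominal: TP=4, FN=2+2=4 → 4/8 = 0.5000
  bearing: TP=4, FN=0+2=2 → 4/6 = 0.6667
  gear: TP=13, FN=1+0=1 → 13/14 = 0.9286
Macro-recall = mean = (0.5000 + 0.6667 + 0.9286) / 3 = 0.698

0.698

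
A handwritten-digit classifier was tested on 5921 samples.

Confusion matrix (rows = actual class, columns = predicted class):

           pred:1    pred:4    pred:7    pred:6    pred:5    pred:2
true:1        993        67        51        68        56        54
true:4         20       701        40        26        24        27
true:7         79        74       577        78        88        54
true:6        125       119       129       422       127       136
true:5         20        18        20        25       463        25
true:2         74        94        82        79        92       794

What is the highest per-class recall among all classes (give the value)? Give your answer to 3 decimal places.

0.837

Per-class recall (TP/(TP+FN)):
  1: TP=993, FN=67+51+68+56+54=296 → 993/1289 = 0.7704
  4: TP=701, FN=20+40+26+24+27=137 → 701/838 = 0.8365
  7: TP=577, FN=79+74+78+88+54=373 → 577/950 = 0.6074
  6: TP=422, FN=125+119+129+127+136=636 → 422/1058 = 0.3989
  5: TP=463, FN=20+18+20+25+25=108 → 463/571 = 0.8109
  2: TP=794, FN=74+94+82+79+92=421 → 794/1215 = 0.6535
Highest is class '4' with recall = 0.837.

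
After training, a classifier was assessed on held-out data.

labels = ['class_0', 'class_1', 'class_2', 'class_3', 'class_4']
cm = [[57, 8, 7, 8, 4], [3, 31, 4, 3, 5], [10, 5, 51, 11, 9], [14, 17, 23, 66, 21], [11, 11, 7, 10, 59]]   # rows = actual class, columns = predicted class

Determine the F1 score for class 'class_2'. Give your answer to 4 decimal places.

0.5730

Treat 'class_2' as positive and all other classes as negative.
F1 score = 2·TP/(2·TP+FP+FN).
class_2: TP=51, FP=7+4+23+7=41, FN=10+5+11+9=35 → 102/178 = 0.57303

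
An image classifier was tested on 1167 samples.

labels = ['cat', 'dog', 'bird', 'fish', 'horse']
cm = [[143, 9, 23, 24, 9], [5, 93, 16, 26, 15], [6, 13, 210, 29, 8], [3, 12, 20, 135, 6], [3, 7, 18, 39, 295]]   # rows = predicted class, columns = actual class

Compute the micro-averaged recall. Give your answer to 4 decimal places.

0.7506

Micro-averaging pools counts across classes: ΣTP=876, ΣFP=291, ΣFN=291.
Micro-recall = TP/(TP+FN) on pooled counts = 0.7506 (equals overall accuracy in single-label multiclass).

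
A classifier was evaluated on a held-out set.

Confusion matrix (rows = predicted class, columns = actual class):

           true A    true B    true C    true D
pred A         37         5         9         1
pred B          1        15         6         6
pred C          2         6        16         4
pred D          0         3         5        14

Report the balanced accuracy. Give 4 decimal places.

0.6117

Balanced accuracy = mean of per-class recall.
  A: recall = 37/40 = 0.92500
  B: recall = 15/29 = 0.51724
  C: recall = 16/36 = 0.44444
  D: recall = 14/25 = 0.56000
Mean = (0.92500 + 0.51724 + 0.44444 + 0.56000) / 4 = 0.6117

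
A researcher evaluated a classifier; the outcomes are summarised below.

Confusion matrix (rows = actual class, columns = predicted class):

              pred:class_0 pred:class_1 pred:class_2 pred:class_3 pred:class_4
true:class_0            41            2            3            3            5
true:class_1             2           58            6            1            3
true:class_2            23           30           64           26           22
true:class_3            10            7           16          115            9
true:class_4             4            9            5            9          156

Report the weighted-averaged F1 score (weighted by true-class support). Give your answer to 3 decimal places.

0.680

Per-class F1 score (2·TP/(2·TP+FP+FN)):
  class_0: TP=41, FP=2+23+10+4=39, FN=2+3+3+5=13 → 82/134 = 0.6119
  class_1: TP=58, FP=2+30+7+9=48, FN=2+6+1+3=12 → 116/176 = 0.6591
  class_2: TP=64, FP=3+6+16+5=30, FN=23+30+26+22=101 → 128/259 = 0.4942
  class_3: TP=115, FP=3+1+26+9=39, FN=10+7+16+9=42 → 230/311 = 0.7395
  class_4: TP=156, FP=5+3+22+9=39, FN=4+9+5+9=27 → 312/378 = 0.8254
Weighted-F1 score = Σ (supportᵢ/N)·F1 scoreᵢ with N=629: (54/629)·0.6119 + (70/629)·0.6591 + (165/629)·0.4942 + (157/629)·0.7395 + (183/629)·0.8254 = 0.680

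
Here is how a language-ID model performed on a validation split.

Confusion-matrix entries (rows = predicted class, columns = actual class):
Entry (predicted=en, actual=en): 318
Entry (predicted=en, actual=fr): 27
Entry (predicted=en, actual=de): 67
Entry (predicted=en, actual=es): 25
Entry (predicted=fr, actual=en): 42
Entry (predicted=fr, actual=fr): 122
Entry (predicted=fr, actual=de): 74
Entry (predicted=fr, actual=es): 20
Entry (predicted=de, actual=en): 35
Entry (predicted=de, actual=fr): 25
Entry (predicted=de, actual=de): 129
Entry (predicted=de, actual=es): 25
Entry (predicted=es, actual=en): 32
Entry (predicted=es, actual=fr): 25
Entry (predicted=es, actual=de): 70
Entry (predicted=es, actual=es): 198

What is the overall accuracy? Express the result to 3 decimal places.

Accuracy = trace / total = (318+122+129+198=767) / 1234 = 767/1234 = 0.622

0.622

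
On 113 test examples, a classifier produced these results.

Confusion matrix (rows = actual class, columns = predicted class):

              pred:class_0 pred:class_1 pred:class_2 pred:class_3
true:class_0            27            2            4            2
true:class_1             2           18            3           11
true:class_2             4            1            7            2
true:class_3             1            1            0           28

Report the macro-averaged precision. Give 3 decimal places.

Per-class precision (TP/(TP+FP)):
  class_0: TP=27, FP=2+4+1=7 → 27/34 = 0.7941
  class_1: TP=18, FP=2+1+1=4 → 18/22 = 0.8182
  class_2: TP=7, FP=4+3+0=7 → 7/14 = 0.5000
  class_3: TP=28, FP=2+11+2=15 → 28/43 = 0.6512
Macro-precision = mean = (0.7941 + 0.8182 + 0.5000 + 0.6512) / 4 = 0.691

0.691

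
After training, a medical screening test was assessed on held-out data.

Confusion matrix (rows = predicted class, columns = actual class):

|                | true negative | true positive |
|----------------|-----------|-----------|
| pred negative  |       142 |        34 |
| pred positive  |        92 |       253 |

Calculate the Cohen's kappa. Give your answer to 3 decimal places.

0.500

Observed agreement pₒ = trace/N = 395/521 = 0.7582
Expected agreement pₑ = Σ (rowᵢ·colᵢ)/N² = (234·176 + 287·345)/521² = 0.5165
κ = (pₒ − pₑ)/(1 − pₑ) = (0.7582 − 0.5165)/(1 − 0.5165) = 0.500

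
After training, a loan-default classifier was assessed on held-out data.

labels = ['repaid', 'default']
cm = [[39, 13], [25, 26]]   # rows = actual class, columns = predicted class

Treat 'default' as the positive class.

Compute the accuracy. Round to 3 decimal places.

0.631

Accuracy = (TP+TN)/N = (26+39)/103 = 0.631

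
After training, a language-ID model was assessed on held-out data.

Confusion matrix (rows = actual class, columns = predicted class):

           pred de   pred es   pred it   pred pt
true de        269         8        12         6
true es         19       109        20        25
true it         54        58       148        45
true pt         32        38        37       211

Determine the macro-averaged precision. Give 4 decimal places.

0.6621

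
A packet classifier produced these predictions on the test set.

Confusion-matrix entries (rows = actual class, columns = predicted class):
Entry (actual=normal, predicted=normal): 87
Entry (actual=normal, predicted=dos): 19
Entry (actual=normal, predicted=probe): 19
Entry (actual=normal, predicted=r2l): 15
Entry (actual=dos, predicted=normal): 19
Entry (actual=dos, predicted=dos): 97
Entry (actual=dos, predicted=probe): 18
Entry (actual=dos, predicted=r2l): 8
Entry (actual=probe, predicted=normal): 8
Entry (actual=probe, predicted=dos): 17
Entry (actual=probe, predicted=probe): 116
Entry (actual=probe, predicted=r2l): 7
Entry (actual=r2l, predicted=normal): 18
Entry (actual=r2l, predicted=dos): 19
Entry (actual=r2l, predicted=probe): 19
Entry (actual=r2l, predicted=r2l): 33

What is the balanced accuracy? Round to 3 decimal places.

Balanced accuracy = mean of per-class recall.
  normal: recall = 87/140 = 0.6214
  dos: recall = 97/142 = 0.6831
  probe: recall = 116/148 = 0.7838
  r2l: recall = 33/89 = 0.3708
Mean = (0.6214 + 0.6831 + 0.7838 + 0.3708) / 4 = 0.615

0.615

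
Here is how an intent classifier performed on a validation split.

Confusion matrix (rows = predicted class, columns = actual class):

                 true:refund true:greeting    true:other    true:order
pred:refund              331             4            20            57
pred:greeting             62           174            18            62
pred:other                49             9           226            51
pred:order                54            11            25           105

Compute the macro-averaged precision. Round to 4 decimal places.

0.6418

Per-class precision (TP/(TP+FP)):
  refund: TP=331, FP=4+20+57=81 → 331/412 = 0.80340
  greeting: TP=174, FP=62+18+62=142 → 174/316 = 0.55063
  other: TP=226, FP=49+9+51=109 → 226/335 = 0.67463
  order: TP=105, FP=54+11+25=90 → 105/195 = 0.53846
Macro-precision = mean = (0.80340 + 0.55063 + 0.67463 + 0.53846) / 4 = 0.6418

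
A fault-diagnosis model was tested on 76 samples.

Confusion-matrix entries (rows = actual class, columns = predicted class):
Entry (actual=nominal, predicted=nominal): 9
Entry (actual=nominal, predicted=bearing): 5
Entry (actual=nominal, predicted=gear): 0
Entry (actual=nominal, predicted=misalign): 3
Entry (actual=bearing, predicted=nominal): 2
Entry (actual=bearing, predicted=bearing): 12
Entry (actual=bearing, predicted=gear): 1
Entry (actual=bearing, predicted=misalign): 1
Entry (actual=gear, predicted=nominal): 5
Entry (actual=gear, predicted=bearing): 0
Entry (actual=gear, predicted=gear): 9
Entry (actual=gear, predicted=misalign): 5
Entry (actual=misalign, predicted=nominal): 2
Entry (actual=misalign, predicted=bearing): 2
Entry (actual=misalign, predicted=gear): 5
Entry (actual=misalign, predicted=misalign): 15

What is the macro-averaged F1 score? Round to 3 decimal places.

0.589

Per-class F1 score (2·TP/(2·TP+FP+FN)):
  nominal: TP=9, FP=2+5+2=9, FN=5+0+3=8 → 18/35 = 0.5143
  bearing: TP=12, FP=5+0+2=7, FN=2+1+1=4 → 24/35 = 0.6857
  gear: TP=9, FP=0+1+5=6, FN=5+0+5=10 → 18/34 = 0.5294
  misalign: TP=15, FP=3+1+5=9, FN=2+2+5=9 → 30/48 = 0.6250
Macro-F1 score = mean = (0.5143 + 0.6857 + 0.5294 + 0.6250) / 4 = 0.589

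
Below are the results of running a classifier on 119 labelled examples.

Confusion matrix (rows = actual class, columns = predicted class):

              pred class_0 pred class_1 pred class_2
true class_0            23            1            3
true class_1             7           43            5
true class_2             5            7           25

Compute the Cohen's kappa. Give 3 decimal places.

0.637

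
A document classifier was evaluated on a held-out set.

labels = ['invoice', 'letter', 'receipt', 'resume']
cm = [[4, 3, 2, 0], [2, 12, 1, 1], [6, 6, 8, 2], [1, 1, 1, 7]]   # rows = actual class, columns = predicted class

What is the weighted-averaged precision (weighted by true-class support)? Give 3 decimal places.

0.582

Per-class precision (TP/(TP+FP)):
  invoice: TP=4, FP=2+6+1=9 → 4/13 = 0.3077
  letter: TP=12, FP=3+6+1=10 → 12/22 = 0.5455
  receipt: TP=8, FP=2+1+1=4 → 8/12 = 0.6667
  resume: TP=7, FP=0+1+2=3 → 7/10 = 0.7000
Weighted-precision = Σ (supportᵢ/N)·precisionᵢ with N=57: (9/57)·0.3077 + (16/57)·0.5455 + (22/57)·0.6667 + (10/57)·0.7000 = 0.582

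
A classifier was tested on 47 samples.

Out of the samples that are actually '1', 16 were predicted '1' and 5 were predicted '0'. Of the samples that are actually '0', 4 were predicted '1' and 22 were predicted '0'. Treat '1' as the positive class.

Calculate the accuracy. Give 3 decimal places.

0.809

Accuracy = (TP+TN)/N = (16+22)/47 = 0.809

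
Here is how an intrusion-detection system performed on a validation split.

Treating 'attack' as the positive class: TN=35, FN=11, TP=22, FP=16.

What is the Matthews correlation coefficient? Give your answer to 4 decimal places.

MCC = (TP·TN − FP·FN) / √((TP+FP)(TP+FN)(TN+FP)(TN+FN))
Numerator = 22·35 − 16·11 = 594
Denominator = √(38·33·51·46) = √2941884 = 1715.1921
MCC = 594 / 1715.1921 = 0.3463

0.3463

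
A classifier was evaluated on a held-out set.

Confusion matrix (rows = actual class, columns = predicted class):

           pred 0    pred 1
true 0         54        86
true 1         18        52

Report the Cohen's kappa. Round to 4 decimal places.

Observed agreement pₒ = trace/N = 106/210 = 0.50476
Expected agreement pₑ = Σ (rowᵢ·colᵢ)/N² = (140·72 + 70·138)/210² = 0.44762
κ = (pₒ − pₑ)/(1 − pₑ) = (0.50476 − 0.44762)/(1 − 0.44762) = 0.1034

0.1034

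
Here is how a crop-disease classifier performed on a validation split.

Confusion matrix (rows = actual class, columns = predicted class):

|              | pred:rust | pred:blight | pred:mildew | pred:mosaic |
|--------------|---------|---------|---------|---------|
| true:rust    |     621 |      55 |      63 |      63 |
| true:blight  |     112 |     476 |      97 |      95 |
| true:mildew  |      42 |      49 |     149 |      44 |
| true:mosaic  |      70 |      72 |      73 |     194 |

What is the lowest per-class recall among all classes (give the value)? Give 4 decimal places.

0.4743

Per-class recall (TP/(TP+FN)):
  rust: TP=621, FN=55+63+63=181 → 621/802 = 0.77431
  blight: TP=476, FN=112+97+95=304 → 476/780 = 0.61026
  mildew: TP=149, FN=42+49+44=135 → 149/284 = 0.52465
  mosaic: TP=194, FN=70+72+73=215 → 194/409 = 0.47433
Lowest is class 'mosaic' with recall = 0.4743.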